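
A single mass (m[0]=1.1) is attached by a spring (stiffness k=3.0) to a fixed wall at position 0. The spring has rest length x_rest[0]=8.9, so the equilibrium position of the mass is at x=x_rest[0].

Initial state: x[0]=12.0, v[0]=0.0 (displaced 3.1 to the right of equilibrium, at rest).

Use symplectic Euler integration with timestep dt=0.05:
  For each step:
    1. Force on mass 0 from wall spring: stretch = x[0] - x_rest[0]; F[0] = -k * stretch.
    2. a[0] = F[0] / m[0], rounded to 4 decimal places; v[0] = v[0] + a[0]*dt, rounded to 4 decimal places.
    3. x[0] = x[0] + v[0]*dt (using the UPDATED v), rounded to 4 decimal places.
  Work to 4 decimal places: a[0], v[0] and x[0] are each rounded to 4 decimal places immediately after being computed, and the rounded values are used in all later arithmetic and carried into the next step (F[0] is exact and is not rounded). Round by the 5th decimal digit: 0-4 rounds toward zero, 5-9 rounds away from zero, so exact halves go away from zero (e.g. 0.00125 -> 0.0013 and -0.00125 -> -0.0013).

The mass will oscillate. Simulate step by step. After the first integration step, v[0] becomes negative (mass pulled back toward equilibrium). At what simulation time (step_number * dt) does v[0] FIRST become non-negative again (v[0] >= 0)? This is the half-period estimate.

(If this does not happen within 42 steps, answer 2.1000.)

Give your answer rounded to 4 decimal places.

Step 0: x=[12.0000] v=[0.0000]
Step 1: x=[11.9789] v=[-0.4227]
Step 2: x=[11.9368] v=[-0.8426]
Step 3: x=[11.8740] v=[-1.2567]
Step 4: x=[11.7909] v=[-1.6622]
Step 5: x=[11.6881] v=[-2.0564]
Step 6: x=[11.5663] v=[-2.4366]
Step 7: x=[11.4263] v=[-2.8002]
Step 8: x=[11.2691] v=[-3.1447]
Step 9: x=[11.0957] v=[-3.4678]
Step 10: x=[10.9073] v=[-3.7672]
Step 11: x=[10.7053] v=[-4.0409]
Step 12: x=[10.4909] v=[-4.2871]
Step 13: x=[10.2657] v=[-4.5040]
Step 14: x=[10.0312] v=[-4.6902]
Step 15: x=[9.7890] v=[-4.8445]
Step 16: x=[9.5407] v=[-4.9657]
Step 17: x=[9.2880] v=[-5.0531]
Step 18: x=[9.0327] v=[-5.1060]
Step 19: x=[8.7765] v=[-5.1241]
Step 20: x=[8.5211] v=[-5.1073]
Step 21: x=[8.2683] v=[-5.0556]
Step 22: x=[8.0198] v=[-4.9695]
Step 23: x=[7.7773] v=[-4.8495]
Step 24: x=[7.5425] v=[-4.6964]
Step 25: x=[7.3169] v=[-4.5113]
Step 26: x=[7.1021] v=[-4.2954]
Step 27: x=[6.8996] v=[-4.0502]
Step 28: x=[6.7107] v=[-3.7774]
Step 29: x=[6.5368] v=[-3.4789]
Step 30: x=[6.3790] v=[-3.1566]
Step 31: x=[6.2384] v=[-2.8128]
Step 32: x=[6.1159] v=[-2.4499]
Step 33: x=[6.0124] v=[-2.0703]
Step 34: x=[5.9286] v=[-1.6765]
Step 35: x=[5.8650] v=[-1.2713]
Step 36: x=[5.8221] v=[-0.8574]
Step 37: x=[5.8002] v=[-0.4377]
Step 38: x=[5.7995] v=[-0.0150]
Step 39: x=[5.8199] v=[0.4078]
First v>=0 after going negative at step 39, time=1.9500

Answer: 1.9500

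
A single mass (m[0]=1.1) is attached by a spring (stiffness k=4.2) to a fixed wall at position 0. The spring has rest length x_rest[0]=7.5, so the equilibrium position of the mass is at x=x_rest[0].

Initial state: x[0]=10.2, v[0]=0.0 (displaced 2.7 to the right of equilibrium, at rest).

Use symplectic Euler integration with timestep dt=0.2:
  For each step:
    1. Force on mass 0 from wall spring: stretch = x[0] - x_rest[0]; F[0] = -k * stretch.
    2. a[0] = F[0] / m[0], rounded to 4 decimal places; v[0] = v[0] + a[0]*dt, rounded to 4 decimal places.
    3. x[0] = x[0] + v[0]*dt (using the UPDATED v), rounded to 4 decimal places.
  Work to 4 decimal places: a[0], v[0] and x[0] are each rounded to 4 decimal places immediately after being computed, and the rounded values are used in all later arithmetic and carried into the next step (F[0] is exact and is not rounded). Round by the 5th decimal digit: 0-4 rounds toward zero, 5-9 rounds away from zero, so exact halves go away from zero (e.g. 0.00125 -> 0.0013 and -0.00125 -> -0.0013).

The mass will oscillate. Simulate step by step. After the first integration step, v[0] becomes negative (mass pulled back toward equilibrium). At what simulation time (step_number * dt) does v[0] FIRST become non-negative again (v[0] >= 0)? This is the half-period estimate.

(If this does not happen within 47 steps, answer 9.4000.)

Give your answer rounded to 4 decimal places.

Step 0: x=[10.2000] v=[0.0000]
Step 1: x=[9.7876] v=[-2.0618]
Step 2: x=[9.0259] v=[-3.8087]
Step 3: x=[8.0311] v=[-4.9739]
Step 4: x=[6.9552] v=[-5.3795]
Step 5: x=[5.9625] v=[-4.9635]
Step 6: x=[5.2046] v=[-3.7894]
Step 7: x=[4.7973] v=[-2.0365]
Step 8: x=[4.8028] v=[0.0274]
First v>=0 after going negative at step 8, time=1.6000

Answer: 1.6000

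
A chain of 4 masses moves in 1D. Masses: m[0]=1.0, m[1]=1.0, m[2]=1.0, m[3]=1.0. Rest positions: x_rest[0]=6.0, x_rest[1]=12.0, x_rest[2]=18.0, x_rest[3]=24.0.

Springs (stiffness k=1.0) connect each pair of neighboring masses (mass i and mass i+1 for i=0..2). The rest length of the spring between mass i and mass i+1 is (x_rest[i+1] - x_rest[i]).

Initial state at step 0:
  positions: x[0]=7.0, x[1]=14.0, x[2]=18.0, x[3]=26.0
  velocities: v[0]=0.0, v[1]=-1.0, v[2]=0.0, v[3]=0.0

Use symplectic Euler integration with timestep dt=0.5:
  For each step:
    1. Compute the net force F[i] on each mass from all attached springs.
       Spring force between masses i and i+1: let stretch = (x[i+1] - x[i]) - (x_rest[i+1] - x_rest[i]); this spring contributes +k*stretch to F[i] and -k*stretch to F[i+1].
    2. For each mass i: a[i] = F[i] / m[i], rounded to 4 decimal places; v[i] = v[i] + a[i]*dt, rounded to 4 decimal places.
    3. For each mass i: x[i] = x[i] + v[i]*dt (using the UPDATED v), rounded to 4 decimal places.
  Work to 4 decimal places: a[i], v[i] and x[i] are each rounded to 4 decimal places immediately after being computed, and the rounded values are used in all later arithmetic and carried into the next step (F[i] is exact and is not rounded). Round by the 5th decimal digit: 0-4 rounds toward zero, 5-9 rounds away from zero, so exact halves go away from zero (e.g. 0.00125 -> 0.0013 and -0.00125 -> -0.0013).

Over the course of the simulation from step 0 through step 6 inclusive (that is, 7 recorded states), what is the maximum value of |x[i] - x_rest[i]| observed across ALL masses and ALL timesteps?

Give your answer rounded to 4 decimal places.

Answer: 2.2344

Derivation:
Step 0: x=[7.0000 14.0000 18.0000 26.0000] v=[0.0000 -1.0000 0.0000 0.0000]
Step 1: x=[7.2500 12.7500 19.0000 25.5000] v=[0.5000 -2.5000 2.0000 -1.0000]
Step 2: x=[7.3750 11.6875 20.0625 24.8750] v=[0.2500 -2.1250 2.1250 -1.2500]
Step 3: x=[7.0781 11.6406 20.2344 24.5469] v=[-0.5938 -0.0938 0.3438 -0.6563]
Step 4: x=[6.4218 12.6016 19.3360 24.6407] v=[-1.3126 1.9219 -1.7969 0.1875]
Step 5: x=[5.8105 13.7012 18.0801 24.9083] v=[-1.2227 2.1992 -2.5118 0.5352]
Step 6: x=[5.6718 13.9229 17.4365 24.9689] v=[-0.2774 0.4433 -1.2872 0.1211]
Max displacement = 2.2344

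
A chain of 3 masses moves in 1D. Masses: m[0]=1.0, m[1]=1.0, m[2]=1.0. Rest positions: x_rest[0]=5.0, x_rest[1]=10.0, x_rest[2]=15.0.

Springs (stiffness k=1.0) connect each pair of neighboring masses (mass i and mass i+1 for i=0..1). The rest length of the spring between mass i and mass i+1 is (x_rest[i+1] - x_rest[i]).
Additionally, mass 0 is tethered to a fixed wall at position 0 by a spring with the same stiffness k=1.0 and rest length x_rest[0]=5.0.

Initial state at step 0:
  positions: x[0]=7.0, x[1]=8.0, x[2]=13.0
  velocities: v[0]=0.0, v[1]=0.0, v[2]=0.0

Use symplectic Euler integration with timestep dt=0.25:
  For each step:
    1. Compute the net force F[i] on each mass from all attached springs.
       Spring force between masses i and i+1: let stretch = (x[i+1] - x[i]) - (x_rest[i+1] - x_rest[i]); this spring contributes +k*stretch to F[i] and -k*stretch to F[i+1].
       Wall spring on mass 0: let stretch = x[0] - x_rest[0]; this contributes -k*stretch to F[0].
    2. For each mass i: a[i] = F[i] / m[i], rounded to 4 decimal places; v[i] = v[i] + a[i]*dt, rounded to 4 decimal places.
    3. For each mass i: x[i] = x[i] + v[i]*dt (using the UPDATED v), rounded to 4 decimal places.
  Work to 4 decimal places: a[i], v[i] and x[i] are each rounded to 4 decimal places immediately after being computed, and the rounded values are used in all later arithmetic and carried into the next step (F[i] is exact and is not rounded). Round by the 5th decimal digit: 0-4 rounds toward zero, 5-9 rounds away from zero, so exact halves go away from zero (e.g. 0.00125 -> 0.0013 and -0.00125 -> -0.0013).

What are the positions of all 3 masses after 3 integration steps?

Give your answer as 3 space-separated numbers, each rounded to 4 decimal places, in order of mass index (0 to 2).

Answer: 5.0513 9.2383 13.0737

Derivation:
Step 0: x=[7.0000 8.0000 13.0000] v=[0.0000 0.0000 0.0000]
Step 1: x=[6.6250 8.2500 13.0000] v=[-1.5000 1.0000 0.0000]
Step 2: x=[5.9375 8.6953 13.0156] v=[-2.7500 1.7813 0.0625]
Step 3: x=[5.0513 9.2383 13.0737] v=[-3.5449 2.1719 0.2324]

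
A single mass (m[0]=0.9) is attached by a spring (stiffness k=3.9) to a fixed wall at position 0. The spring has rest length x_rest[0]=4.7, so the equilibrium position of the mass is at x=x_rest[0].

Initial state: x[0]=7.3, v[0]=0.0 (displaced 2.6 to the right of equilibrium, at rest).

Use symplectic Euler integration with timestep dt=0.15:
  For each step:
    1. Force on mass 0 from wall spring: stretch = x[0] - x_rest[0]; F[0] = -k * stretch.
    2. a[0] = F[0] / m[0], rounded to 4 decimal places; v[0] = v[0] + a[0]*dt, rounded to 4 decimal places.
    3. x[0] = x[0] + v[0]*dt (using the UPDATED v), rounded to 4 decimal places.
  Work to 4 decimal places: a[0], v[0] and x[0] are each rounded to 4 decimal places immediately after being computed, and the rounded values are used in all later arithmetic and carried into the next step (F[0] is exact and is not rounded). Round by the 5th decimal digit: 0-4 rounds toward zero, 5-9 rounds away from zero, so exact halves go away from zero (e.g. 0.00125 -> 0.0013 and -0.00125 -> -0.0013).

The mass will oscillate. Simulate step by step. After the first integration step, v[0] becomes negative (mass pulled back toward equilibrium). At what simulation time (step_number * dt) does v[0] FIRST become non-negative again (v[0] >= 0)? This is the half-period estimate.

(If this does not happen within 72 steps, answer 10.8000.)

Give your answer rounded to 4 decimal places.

Answer: 1.6500

Derivation:
Step 0: x=[7.3000] v=[0.0000]
Step 1: x=[7.0465] v=[-1.6900]
Step 2: x=[6.5642] v=[-3.2152]
Step 3: x=[5.9002] v=[-4.4269]
Step 4: x=[5.1192] v=[-5.2070]
Step 5: x=[4.2973] v=[-5.4795]
Step 6: x=[3.5146] v=[-5.2178]
Step 7: x=[2.8475] v=[-4.4473]
Step 8: x=[2.3610] v=[-3.2432]
Step 9: x=[2.1026] v=[-1.7228]
Step 10: x=[2.0974] v=[-0.0345]
Step 11: x=[2.3460] v=[1.6572]
First v>=0 after going negative at step 11, time=1.6500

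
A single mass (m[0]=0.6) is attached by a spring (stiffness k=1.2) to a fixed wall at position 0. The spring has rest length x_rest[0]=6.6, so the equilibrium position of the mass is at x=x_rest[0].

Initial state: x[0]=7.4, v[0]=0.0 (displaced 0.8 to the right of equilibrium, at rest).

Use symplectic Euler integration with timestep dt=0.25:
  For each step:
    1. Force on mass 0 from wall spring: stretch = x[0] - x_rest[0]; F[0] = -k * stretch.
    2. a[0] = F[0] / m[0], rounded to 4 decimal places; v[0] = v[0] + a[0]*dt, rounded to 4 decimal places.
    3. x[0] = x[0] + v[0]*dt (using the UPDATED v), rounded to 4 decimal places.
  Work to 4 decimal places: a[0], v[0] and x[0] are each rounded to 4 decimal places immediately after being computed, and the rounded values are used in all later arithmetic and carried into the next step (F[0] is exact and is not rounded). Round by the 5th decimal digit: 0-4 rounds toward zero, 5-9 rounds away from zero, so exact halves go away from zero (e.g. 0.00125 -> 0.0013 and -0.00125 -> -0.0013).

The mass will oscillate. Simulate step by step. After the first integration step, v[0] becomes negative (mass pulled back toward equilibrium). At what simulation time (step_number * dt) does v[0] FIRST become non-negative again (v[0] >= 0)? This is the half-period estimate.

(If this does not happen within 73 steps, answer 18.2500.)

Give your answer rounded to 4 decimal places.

Answer: 2.2500

Derivation:
Step 0: x=[7.4000] v=[0.0000]
Step 1: x=[7.3000] v=[-0.4000]
Step 2: x=[7.1125] v=[-0.7500]
Step 3: x=[6.8609] v=[-1.0063]
Step 4: x=[6.5767] v=[-1.1368]
Step 5: x=[6.2954] v=[-1.1252]
Step 6: x=[6.0522] v=[-0.9729]
Step 7: x=[5.8775] v=[-0.6990]
Step 8: x=[5.7931] v=[-0.3378]
Step 9: x=[5.8095] v=[0.0657]
First v>=0 after going negative at step 9, time=2.2500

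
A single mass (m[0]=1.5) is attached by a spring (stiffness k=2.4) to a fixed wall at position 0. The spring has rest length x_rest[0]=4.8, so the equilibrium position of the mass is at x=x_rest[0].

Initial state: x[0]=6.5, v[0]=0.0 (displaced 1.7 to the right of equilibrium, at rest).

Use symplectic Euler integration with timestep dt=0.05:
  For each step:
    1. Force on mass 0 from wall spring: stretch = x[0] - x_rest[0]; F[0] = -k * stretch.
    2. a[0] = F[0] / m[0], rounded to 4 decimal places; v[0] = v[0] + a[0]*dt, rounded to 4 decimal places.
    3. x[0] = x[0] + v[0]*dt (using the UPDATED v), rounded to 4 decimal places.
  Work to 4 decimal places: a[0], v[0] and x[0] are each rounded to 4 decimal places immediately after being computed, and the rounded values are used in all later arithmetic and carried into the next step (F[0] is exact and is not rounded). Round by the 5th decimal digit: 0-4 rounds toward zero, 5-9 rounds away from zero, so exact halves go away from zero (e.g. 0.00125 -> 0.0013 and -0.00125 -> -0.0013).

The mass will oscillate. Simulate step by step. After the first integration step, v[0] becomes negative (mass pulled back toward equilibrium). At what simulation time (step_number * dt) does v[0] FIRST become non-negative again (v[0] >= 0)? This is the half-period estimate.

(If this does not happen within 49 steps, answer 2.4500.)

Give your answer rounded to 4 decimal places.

Step 0: x=[6.5000] v=[0.0000]
Step 1: x=[6.4932] v=[-0.1360]
Step 2: x=[6.4796] v=[-0.2715]
Step 3: x=[6.4593] v=[-0.4059]
Step 4: x=[6.4324] v=[-0.5386]
Step 5: x=[6.3989] v=[-0.6692]
Step 6: x=[6.3590] v=[-0.7971]
Step 7: x=[6.3129] v=[-0.9218]
Step 8: x=[6.2608] v=[-1.0428]
Step 9: x=[6.2028] v=[-1.1597]
Step 10: x=[6.1392] v=[-1.2719]
Step 11: x=[6.0703] v=[-1.3790]
Step 12: x=[5.9963] v=[-1.4806]
Step 13: x=[5.9175] v=[-1.5763]
Step 14: x=[5.8342] v=[-1.6657]
Step 15: x=[5.7468] v=[-1.7484]
Step 16: x=[5.6556] v=[-1.8241]
Step 17: x=[5.5610] v=[-1.8926]
Step 18: x=[5.4633] v=[-1.9535]
Step 19: x=[5.3630] v=[-2.0066]
Step 20: x=[5.2604] v=[-2.0516]
Step 21: x=[5.1560] v=[-2.0884]
Step 22: x=[5.0502] v=[-2.1169]
Step 23: x=[4.9434] v=[-2.1369]
Step 24: x=[4.8360] v=[-2.1484]
Step 25: x=[4.7284] v=[-2.1513]
Step 26: x=[4.6211] v=[-2.1456]
Step 27: x=[4.5145] v=[-2.1313]
Step 28: x=[4.4091] v=[-2.1085]
Step 29: x=[4.3052] v=[-2.0772]
Step 30: x=[4.2033] v=[-2.0376]
Step 31: x=[4.1038] v=[-1.9899]
Step 32: x=[4.0071] v=[-1.9342]
Step 33: x=[3.9136] v=[-1.8708]
Step 34: x=[3.8236] v=[-1.7999]
Step 35: x=[3.7375] v=[-1.7218]
Step 36: x=[3.6557] v=[-1.6368]
Step 37: x=[3.5784] v=[-1.5453]
Step 38: x=[3.5060] v=[-1.4476]
Step 39: x=[3.4388] v=[-1.3441]
Step 40: x=[3.3770] v=[-1.2352]
Step 41: x=[3.3209] v=[-1.1214]
Step 42: x=[3.2707] v=[-1.0031]
Step 43: x=[3.2267] v=[-0.8808]
Step 44: x=[3.1890] v=[-0.7549]
Step 45: x=[3.1577] v=[-0.6260]
Step 46: x=[3.1330] v=[-0.4946]
Step 47: x=[3.1149] v=[-0.3612]
Step 48: x=[3.1036] v=[-0.2264]
Step 49: x=[3.0991] v=[-0.0907]
v[0] did not become non-negative within 49 steps; using fallback time=2.4500

Answer: 2.4500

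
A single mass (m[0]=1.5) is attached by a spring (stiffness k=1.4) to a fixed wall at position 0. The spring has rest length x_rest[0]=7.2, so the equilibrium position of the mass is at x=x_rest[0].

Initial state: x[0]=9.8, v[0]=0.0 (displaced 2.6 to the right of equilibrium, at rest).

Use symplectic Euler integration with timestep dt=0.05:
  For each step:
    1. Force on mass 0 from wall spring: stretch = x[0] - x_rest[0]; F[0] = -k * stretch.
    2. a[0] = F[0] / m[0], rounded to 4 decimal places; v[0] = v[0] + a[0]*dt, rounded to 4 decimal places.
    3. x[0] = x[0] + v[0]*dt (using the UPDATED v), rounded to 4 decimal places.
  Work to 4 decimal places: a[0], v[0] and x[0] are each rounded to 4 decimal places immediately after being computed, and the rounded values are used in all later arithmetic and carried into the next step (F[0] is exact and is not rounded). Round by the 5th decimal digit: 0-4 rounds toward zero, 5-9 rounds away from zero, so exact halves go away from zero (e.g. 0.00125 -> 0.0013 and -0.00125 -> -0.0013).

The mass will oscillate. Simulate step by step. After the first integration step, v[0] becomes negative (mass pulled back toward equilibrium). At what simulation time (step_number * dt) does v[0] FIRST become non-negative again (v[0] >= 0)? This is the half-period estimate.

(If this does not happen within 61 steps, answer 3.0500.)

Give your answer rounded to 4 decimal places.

Answer: 3.0500

Derivation:
Step 0: x=[9.8000] v=[0.0000]
Step 1: x=[9.7939] v=[-0.1213]
Step 2: x=[9.7818] v=[-0.2424]
Step 3: x=[9.7637] v=[-0.3629]
Step 4: x=[9.7396] v=[-0.4825]
Step 5: x=[9.7096] v=[-0.6010]
Step 6: x=[9.6737] v=[-0.7181]
Step 7: x=[9.6320] v=[-0.8335]
Step 8: x=[9.5847] v=[-0.9470]
Step 9: x=[9.5318] v=[-1.0583]
Step 10: x=[9.4734] v=[-1.1671]
Step 11: x=[9.4097] v=[-1.2732]
Step 12: x=[9.3409] v=[-1.3763]
Step 13: x=[9.2671] v=[-1.4762]
Step 14: x=[9.1885] v=[-1.5727]
Step 15: x=[9.1052] v=[-1.6655]
Step 16: x=[9.0175] v=[-1.7544]
Step 17: x=[8.9255] v=[-1.8392]
Step 18: x=[8.8295] v=[-1.9197]
Step 19: x=[8.7297] v=[-1.9957]
Step 20: x=[8.6263] v=[-2.0671]
Step 21: x=[8.5196] v=[-2.1337]
Step 22: x=[8.4098] v=[-2.1953]
Step 23: x=[8.2972] v=[-2.2518]
Step 24: x=[8.1821] v=[-2.3030]
Step 25: x=[8.0647] v=[-2.3488]
Step 26: x=[7.9452] v=[-2.3892]
Step 27: x=[7.8240] v=[-2.4240]
Step 28: x=[7.7013] v=[-2.4531]
Step 29: x=[7.5775] v=[-2.4765]
Step 30: x=[7.4528] v=[-2.4941]
Step 31: x=[7.3275] v=[-2.5059]
Step 32: x=[7.2019] v=[-2.5119]
Step 33: x=[7.0763] v=[-2.5120]
Step 34: x=[6.9510] v=[-2.5062]
Step 35: x=[6.8263] v=[-2.4946]
Step 36: x=[6.7024] v=[-2.4772]
Step 37: x=[6.5797] v=[-2.4540]
Step 38: x=[6.4584] v=[-2.4251]
Step 39: x=[6.3389] v=[-2.3905]
Step 40: x=[6.2214] v=[-2.3503]
Step 41: x=[6.1062] v=[-2.3046]
Step 42: x=[5.9935] v=[-2.2536]
Step 43: x=[5.8836] v=[-2.1973]
Step 44: x=[5.7768] v=[-2.1359]
Step 45: x=[5.6733] v=[-2.0695]
Step 46: x=[5.5734] v=[-1.9983]
Step 47: x=[5.4773] v=[-1.9224]
Step 48: x=[5.3852] v=[-1.8420]
Step 49: x=[5.2973] v=[-1.7573]
Step 50: x=[5.2139] v=[-1.6685]
Step 51: x=[5.1351] v=[-1.5758]
Step 52: x=[5.0611] v=[-1.4794]
Step 53: x=[4.9921] v=[-1.3796]
Step 54: x=[4.9283] v=[-1.2766]
Step 55: x=[4.8698] v=[-1.1706]
Step 56: x=[4.8167] v=[-1.0619]
Step 57: x=[4.7692] v=[-0.9507]
Step 58: x=[4.7273] v=[-0.8373]
Step 59: x=[4.6912] v=[-0.7219]
Step 60: x=[4.6610] v=[-0.6048]
Step 61: x=[4.6367] v=[-0.4863]
v[0] did not become non-negative within 61 steps; using fallback time=3.0500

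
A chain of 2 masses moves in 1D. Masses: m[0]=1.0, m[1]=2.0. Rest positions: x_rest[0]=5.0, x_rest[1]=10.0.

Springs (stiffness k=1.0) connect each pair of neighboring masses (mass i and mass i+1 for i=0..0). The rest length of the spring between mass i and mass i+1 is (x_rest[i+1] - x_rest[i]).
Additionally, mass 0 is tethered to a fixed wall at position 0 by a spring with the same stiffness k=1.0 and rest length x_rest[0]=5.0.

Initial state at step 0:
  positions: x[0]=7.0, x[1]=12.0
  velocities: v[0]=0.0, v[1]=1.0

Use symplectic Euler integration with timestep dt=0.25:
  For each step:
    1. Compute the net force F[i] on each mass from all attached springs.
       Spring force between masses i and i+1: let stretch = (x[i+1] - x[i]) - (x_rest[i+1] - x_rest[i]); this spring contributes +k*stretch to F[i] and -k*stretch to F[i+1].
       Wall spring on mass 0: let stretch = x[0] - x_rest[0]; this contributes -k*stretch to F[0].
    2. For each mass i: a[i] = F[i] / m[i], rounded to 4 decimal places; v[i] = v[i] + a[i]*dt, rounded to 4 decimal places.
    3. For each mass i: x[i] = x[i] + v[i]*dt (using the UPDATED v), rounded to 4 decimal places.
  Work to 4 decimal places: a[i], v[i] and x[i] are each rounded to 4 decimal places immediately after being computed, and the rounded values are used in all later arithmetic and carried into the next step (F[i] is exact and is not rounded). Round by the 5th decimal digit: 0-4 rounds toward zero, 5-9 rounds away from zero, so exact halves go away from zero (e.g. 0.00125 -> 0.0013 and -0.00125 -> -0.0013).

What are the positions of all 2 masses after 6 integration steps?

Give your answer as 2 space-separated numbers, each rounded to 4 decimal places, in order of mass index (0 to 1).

Answer: 5.7200 13.0382

Derivation:
Step 0: x=[7.0000 12.0000] v=[0.0000 1.0000]
Step 1: x=[6.8750 12.2500] v=[-0.5000 1.0000]
Step 2: x=[6.6563 12.4883] v=[-0.8750 0.9531]
Step 3: x=[6.3860 12.7006] v=[-1.0811 0.8491]
Step 4: x=[6.1113 12.8718] v=[-1.0990 0.6848]
Step 5: x=[5.8771 12.9880] v=[-0.9367 0.4647]
Step 6: x=[5.7200 13.0382] v=[-0.6283 0.2008]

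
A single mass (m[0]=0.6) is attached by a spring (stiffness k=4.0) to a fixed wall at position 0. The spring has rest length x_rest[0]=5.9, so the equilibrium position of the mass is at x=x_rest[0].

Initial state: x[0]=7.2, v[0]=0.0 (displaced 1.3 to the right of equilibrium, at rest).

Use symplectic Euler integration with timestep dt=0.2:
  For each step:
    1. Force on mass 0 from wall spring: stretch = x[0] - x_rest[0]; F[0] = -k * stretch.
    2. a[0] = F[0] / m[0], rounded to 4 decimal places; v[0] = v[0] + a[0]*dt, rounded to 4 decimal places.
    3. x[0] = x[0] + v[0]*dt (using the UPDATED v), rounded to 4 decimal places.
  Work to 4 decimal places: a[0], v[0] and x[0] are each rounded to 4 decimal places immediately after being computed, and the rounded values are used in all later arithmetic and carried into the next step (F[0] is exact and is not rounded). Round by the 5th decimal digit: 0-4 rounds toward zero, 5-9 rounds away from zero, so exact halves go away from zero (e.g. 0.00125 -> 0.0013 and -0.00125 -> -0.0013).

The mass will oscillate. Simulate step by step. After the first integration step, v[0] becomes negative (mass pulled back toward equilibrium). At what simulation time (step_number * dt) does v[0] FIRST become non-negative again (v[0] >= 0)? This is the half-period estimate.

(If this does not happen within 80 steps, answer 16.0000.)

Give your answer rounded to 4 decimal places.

Answer: 1.4000

Derivation:
Step 0: x=[7.2000] v=[0.0000]
Step 1: x=[6.8533] v=[-1.7333]
Step 2: x=[6.2524] v=[-3.0044]
Step 3: x=[5.5575] v=[-3.4743]
Step 4: x=[4.9540] v=[-3.0176]
Step 5: x=[4.6027] v=[-1.7563]
Step 6: x=[4.5974] v=[-0.0266]
Step 7: x=[4.9394] v=[1.7102]
First v>=0 after going negative at step 7, time=1.4000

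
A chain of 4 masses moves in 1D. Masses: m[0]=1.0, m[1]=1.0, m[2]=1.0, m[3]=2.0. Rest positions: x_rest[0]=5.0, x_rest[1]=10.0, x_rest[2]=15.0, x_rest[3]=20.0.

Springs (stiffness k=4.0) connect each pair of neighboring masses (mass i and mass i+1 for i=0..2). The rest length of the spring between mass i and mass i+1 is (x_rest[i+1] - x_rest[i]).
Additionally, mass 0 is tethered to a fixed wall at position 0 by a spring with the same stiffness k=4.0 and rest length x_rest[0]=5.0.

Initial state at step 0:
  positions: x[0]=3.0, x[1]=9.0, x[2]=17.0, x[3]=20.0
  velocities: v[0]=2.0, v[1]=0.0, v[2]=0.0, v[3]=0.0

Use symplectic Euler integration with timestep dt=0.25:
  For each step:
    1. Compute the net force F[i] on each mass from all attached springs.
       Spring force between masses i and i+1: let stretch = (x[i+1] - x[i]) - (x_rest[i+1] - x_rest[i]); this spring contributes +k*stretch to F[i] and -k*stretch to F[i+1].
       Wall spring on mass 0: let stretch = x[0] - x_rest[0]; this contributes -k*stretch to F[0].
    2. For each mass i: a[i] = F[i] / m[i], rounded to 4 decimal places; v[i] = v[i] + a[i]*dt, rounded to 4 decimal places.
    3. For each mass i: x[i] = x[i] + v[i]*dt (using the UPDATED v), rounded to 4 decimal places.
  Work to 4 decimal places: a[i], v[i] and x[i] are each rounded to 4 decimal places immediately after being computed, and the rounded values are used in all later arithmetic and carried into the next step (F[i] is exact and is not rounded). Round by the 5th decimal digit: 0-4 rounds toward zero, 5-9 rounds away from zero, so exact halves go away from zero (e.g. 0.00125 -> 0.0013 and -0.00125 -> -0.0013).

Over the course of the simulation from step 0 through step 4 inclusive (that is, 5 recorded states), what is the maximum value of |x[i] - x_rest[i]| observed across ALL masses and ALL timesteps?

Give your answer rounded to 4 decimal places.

Step 0: x=[3.0000 9.0000 17.0000 20.0000] v=[2.0000 0.0000 0.0000 0.0000]
Step 1: x=[4.2500 9.5000 15.7500 20.2500] v=[5.0000 2.0000 -5.0000 1.0000]
Step 2: x=[5.7500 10.2500 14.0625 20.5625] v=[6.0000 3.0000 -6.7500 1.2500]
Step 3: x=[6.9375 10.8281 13.0469 20.6875] v=[4.7500 2.3125 -4.0625 0.5000]
Step 4: x=[7.3633 10.9883 13.3867 20.4824] v=[1.7031 0.6407 1.3593 -0.8203]
Max displacement = 2.3633

Answer: 2.3633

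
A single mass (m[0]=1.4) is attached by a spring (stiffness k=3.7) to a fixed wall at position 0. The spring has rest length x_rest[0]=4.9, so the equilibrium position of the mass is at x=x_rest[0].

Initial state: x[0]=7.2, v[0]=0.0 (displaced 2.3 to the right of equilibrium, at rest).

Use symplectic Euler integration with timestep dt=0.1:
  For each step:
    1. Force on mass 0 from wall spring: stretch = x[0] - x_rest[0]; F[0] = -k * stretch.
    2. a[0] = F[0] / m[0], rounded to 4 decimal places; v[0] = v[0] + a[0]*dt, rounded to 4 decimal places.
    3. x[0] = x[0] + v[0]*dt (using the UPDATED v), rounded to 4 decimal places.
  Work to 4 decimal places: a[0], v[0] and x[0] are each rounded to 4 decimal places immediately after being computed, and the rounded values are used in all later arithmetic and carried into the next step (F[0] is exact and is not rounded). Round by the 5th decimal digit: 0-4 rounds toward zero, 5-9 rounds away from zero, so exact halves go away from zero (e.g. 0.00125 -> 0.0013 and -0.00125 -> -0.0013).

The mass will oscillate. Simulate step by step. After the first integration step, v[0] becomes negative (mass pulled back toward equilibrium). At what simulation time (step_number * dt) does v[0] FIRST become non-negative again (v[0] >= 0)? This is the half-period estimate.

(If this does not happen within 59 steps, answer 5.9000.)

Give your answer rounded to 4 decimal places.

Step 0: x=[7.2000] v=[0.0000]
Step 1: x=[7.1392] v=[-0.6079]
Step 2: x=[7.0192] v=[-1.1997]
Step 3: x=[6.8432] v=[-1.7598]
Step 4: x=[6.6159] v=[-2.2734]
Step 5: x=[6.3432] v=[-2.7269]
Step 6: x=[6.0324] v=[-3.1083]
Step 7: x=[5.6916] v=[-3.4076]
Step 8: x=[5.3299] v=[-3.6168]
Step 9: x=[4.9569] v=[-3.7304]
Step 10: x=[4.5824] v=[-3.7454]
Step 11: x=[4.2163] v=[-3.6615]
Step 12: x=[3.8682] v=[-3.4808]
Step 13: x=[3.5474] v=[-3.2081]
Step 14: x=[3.2623] v=[-2.8506]
Step 15: x=[3.0205] v=[-2.4178]
Step 16: x=[2.8284] v=[-1.9211]
Step 17: x=[2.6910] v=[-1.3736]
Step 18: x=[2.6120] v=[-0.7898]
Step 19: x=[2.5935] v=[-0.1851]
Step 20: x=[2.6360] v=[0.4245]
First v>=0 after going negative at step 20, time=2.0000

Answer: 2.0000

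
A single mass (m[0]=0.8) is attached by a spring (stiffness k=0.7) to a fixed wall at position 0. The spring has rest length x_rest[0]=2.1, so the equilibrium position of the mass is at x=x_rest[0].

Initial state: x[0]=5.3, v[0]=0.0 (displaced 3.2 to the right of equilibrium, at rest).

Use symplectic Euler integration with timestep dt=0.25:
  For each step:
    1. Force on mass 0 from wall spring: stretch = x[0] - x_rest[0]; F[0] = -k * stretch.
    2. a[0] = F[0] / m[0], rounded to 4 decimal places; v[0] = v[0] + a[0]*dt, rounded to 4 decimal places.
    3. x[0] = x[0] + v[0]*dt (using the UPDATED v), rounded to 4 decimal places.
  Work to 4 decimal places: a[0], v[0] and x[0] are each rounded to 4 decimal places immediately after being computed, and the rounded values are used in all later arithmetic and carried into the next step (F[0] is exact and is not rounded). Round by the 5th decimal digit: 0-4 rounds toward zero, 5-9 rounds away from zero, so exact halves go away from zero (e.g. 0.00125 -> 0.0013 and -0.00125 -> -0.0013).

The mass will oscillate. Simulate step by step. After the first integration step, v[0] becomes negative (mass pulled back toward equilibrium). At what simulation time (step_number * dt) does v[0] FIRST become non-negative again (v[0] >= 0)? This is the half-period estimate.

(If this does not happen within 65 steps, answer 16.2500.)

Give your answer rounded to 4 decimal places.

Step 0: x=[5.3000] v=[0.0000]
Step 1: x=[5.1250] v=[-0.7000]
Step 2: x=[4.7846] v=[-1.3617]
Step 3: x=[4.2974] v=[-1.9490]
Step 4: x=[3.6900] v=[-2.4297]
Step 5: x=[2.9956] v=[-2.7775]
Step 6: x=[2.2523] v=[-2.9734]
Step 7: x=[1.5006] v=[-3.0067]
Step 8: x=[0.7817] v=[-2.8756]
Step 9: x=[0.1349] v=[-2.5872]
Step 10: x=[-0.4044] v=[-2.1573]
Step 11: x=[-0.8068] v=[-1.6095]
Step 12: x=[-1.0502] v=[-0.9736]
Step 13: x=[-1.1213] v=[-0.2845]
Step 14: x=[-1.0163] v=[0.4202]
First v>=0 after going negative at step 14, time=3.5000

Answer: 3.5000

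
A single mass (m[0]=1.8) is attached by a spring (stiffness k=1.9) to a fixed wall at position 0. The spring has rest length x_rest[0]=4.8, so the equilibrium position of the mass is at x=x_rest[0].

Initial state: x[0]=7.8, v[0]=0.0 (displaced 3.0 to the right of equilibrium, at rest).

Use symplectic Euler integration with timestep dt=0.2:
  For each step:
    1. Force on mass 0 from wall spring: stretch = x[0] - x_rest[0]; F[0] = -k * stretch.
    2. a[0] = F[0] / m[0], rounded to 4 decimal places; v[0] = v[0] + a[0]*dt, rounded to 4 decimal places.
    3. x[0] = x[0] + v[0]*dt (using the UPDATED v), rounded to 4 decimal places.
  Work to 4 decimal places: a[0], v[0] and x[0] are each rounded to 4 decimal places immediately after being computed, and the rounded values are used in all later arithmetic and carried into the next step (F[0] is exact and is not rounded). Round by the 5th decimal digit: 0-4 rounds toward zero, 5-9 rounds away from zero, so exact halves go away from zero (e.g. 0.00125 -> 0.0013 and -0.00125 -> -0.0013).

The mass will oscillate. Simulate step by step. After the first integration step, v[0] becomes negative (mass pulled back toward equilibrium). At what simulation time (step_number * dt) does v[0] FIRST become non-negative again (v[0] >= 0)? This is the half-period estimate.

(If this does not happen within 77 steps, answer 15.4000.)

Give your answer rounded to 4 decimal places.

Step 0: x=[7.8000] v=[0.0000]
Step 1: x=[7.6733] v=[-0.6333]
Step 2: x=[7.4253] v=[-1.2399]
Step 3: x=[7.0665] v=[-1.7941]
Step 4: x=[6.6120] v=[-2.2726]
Step 5: x=[6.0810] v=[-2.6551]
Step 6: x=[5.4959] v=[-2.9255]
Step 7: x=[4.8814] v=[-3.0724]
Step 8: x=[4.2635] v=[-3.0896]
Step 9: x=[3.6682] v=[-2.9763]
Step 10: x=[3.1207] v=[-2.7374]
Step 11: x=[2.6441] v=[-2.3829]
Step 12: x=[2.2585] v=[-1.9278]
Step 13: x=[1.9802] v=[-1.3913]
Step 14: x=[1.8210] v=[-0.7960]
Step 15: x=[1.7876] v=[-0.1671]
Step 16: x=[1.8814] v=[0.4689]
First v>=0 after going negative at step 16, time=3.2000

Answer: 3.2000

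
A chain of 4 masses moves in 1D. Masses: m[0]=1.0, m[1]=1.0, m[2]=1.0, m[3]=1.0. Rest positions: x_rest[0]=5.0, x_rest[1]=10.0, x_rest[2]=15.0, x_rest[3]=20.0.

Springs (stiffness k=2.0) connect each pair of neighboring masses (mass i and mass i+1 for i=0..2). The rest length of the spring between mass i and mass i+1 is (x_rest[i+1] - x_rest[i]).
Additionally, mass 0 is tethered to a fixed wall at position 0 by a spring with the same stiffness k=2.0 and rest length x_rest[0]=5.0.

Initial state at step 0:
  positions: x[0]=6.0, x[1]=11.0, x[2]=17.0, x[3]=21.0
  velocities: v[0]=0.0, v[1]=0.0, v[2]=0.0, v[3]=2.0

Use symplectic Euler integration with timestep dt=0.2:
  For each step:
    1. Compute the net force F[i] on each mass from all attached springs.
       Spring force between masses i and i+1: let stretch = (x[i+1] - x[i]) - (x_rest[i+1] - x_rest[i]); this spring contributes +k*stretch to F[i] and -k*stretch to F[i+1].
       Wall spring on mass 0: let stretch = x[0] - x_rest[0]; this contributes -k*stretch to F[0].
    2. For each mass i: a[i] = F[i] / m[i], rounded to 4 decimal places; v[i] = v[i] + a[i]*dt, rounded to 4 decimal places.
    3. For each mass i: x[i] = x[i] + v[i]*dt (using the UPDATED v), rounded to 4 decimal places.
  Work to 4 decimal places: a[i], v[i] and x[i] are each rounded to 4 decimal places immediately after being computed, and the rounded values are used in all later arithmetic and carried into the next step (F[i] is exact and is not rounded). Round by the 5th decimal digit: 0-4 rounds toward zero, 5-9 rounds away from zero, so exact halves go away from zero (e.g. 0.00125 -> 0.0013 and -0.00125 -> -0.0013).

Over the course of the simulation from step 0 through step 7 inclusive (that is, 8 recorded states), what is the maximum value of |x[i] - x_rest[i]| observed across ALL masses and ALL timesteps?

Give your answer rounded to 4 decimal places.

Answer: 3.2051

Derivation:
Step 0: x=[6.0000 11.0000 17.0000 21.0000] v=[0.0000 0.0000 0.0000 2.0000]
Step 1: x=[5.9200 11.0800 16.8400 21.4800] v=[-0.4000 0.4000 -0.8000 2.4000]
Step 2: x=[5.7792 11.2080 16.5904 21.9888] v=[-0.7040 0.6400 -1.2480 2.5440]
Step 3: x=[5.6104 11.3323 16.3421 22.4657] v=[-0.8442 0.6214 -1.2416 2.3846]
Step 4: x=[5.4505 11.3996 16.1829 22.8527] v=[-0.7996 0.3366 -0.7961 1.9352]
Step 5: x=[5.3305 11.3737 16.1746 23.1062] v=[-0.6002 -0.1297 -0.0415 1.2673]
Step 6: x=[5.2675 11.2484 16.3368 23.2051] v=[-0.3151 -0.6266 0.8108 0.4947]
Step 7: x=[5.2616 11.0517 16.6414 23.1546] v=[-0.0297 -0.9836 1.5228 -0.2526]
Max displacement = 3.2051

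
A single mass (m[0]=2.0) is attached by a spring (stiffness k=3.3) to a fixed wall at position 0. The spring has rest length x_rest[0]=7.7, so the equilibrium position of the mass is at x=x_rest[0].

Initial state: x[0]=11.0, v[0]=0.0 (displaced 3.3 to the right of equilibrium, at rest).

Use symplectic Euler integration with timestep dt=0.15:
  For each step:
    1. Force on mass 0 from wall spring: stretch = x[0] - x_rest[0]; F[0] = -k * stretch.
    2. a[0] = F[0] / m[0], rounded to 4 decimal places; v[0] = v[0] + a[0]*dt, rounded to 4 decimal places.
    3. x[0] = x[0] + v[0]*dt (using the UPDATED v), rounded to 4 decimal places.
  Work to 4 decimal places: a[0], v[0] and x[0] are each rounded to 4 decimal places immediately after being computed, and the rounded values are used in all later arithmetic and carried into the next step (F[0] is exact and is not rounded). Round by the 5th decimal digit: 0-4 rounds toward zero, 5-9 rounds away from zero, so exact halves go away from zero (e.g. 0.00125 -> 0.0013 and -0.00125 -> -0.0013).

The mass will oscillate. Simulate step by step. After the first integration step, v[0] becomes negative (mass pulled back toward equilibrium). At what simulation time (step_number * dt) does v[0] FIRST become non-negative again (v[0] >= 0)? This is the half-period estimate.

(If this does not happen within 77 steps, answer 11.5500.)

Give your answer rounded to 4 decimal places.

Step 0: x=[11.0000] v=[0.0000]
Step 1: x=[10.8775] v=[-0.8168]
Step 2: x=[10.6370] v=[-1.6032]
Step 3: x=[10.2875] v=[-2.3301]
Step 4: x=[9.8419] v=[-2.9705]
Step 5: x=[9.3168] v=[-3.5006]
Step 6: x=[8.7317] v=[-3.9008]
Step 7: x=[8.1083] v=[-4.1561]
Step 8: x=[7.4697] v=[-4.2572]
Step 9: x=[6.8397] v=[-4.2002]
Step 10: x=[6.2416] v=[-3.9873]
Step 11: x=[5.6977] v=[-3.6263]
Step 12: x=[5.2281] v=[-3.1307]
Step 13: x=[4.8503] v=[-2.5189]
Step 14: x=[4.5783] v=[-1.8136]
Step 15: x=[4.4222] v=[-1.0410]
Step 16: x=[4.3877] v=[-0.2297]
Step 17: x=[4.4762] v=[0.5901]
First v>=0 after going negative at step 17, time=2.5500

Answer: 2.5500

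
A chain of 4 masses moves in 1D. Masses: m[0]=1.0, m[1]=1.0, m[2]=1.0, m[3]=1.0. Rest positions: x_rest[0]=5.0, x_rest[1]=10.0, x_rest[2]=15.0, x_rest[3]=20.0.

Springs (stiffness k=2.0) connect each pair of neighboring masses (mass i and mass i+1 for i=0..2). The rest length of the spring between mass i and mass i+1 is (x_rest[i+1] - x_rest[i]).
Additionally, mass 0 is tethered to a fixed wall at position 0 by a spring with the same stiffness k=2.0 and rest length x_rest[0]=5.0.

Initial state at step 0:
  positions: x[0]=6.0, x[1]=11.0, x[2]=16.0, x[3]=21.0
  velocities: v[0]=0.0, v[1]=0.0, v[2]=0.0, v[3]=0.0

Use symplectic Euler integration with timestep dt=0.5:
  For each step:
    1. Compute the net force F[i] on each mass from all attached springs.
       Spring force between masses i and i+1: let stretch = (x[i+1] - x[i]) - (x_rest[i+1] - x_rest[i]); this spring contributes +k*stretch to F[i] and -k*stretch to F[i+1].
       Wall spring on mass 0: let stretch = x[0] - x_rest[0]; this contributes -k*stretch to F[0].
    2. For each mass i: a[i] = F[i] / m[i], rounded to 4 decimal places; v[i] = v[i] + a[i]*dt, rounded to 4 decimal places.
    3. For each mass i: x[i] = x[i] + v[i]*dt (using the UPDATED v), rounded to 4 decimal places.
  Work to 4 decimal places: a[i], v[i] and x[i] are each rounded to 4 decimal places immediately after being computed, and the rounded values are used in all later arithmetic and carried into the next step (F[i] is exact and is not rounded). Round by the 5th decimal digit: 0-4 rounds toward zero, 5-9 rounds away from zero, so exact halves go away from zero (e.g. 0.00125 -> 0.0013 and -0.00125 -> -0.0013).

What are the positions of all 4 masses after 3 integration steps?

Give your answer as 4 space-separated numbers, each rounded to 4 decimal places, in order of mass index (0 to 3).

Answer: 4.8750 10.2500 15.8750 21.0000

Derivation:
Step 0: x=[6.0000 11.0000 16.0000 21.0000] v=[0.0000 0.0000 0.0000 0.0000]
Step 1: x=[5.5000 11.0000 16.0000 21.0000] v=[-1.0000 0.0000 0.0000 0.0000]
Step 2: x=[5.0000 10.7500 16.0000 21.0000] v=[-1.0000 -0.5000 0.0000 0.0000]
Step 3: x=[4.8750 10.2500 15.8750 21.0000] v=[-0.2500 -1.0000 -0.2500 0.0000]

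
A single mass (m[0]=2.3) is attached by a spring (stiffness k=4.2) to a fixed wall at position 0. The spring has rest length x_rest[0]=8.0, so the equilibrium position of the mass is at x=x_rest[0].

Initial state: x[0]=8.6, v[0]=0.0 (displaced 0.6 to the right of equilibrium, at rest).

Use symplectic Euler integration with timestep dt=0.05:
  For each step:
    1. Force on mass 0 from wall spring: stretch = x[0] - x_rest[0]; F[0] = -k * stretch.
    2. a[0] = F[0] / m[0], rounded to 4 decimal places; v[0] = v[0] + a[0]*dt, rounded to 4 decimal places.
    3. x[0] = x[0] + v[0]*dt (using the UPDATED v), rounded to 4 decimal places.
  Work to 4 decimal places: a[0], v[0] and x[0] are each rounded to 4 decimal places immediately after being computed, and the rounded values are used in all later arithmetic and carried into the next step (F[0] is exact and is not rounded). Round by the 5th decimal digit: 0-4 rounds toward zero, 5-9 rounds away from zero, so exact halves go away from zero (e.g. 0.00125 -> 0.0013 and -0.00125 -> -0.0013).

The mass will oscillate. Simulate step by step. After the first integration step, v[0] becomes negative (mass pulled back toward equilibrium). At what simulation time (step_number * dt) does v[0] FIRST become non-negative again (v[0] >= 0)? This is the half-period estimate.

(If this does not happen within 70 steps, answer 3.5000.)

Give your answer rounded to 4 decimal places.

Answer: 2.3500

Derivation:
Step 0: x=[8.6000] v=[0.0000]
Step 1: x=[8.5973] v=[-0.0548]
Step 2: x=[8.5918] v=[-0.1093]
Step 3: x=[8.5836] v=[-0.1633]
Step 4: x=[8.5728] v=[-0.2166]
Step 5: x=[8.5594] v=[-0.2689]
Step 6: x=[8.5434] v=[-0.3200]
Step 7: x=[8.5249] v=[-0.3696]
Step 8: x=[8.5040] v=[-0.4175]
Step 9: x=[8.4808] v=[-0.4635]
Step 10: x=[8.4554] v=[-0.5074]
Step 11: x=[8.4280] v=[-0.5490]
Step 12: x=[8.3986] v=[-0.5881]
Step 13: x=[8.3674] v=[-0.6245]
Step 14: x=[8.3345] v=[-0.6580]
Step 15: x=[8.3001] v=[-0.6885]
Step 16: x=[8.2643] v=[-0.7159]
Step 17: x=[8.2273] v=[-0.7400]
Step 18: x=[8.1893] v=[-0.7608]
Step 19: x=[8.1504] v=[-0.7781]
Step 20: x=[8.1108] v=[-0.7918]
Step 21: x=[8.0707] v=[-0.8019]
Step 22: x=[8.0303] v=[-0.8084]
Step 23: x=[7.9897] v=[-0.8112]
Step 24: x=[7.9492] v=[-0.8103]
Step 25: x=[7.9089] v=[-0.8057]
Step 26: x=[7.8690] v=[-0.7974]
Step 27: x=[7.8297] v=[-0.7854]
Step 28: x=[7.7912] v=[-0.7699]
Step 29: x=[7.7537] v=[-0.7508]
Step 30: x=[7.7173] v=[-0.7283]
Step 31: x=[7.6822] v=[-0.7025]
Step 32: x=[7.6485] v=[-0.6735]
Step 33: x=[7.6164] v=[-0.6414]
Step 34: x=[7.5861] v=[-0.6064]
Step 35: x=[7.5577] v=[-0.5686]
Step 36: x=[7.5313] v=[-0.5282]
Step 37: x=[7.5070] v=[-0.4854]
Step 38: x=[7.4850] v=[-0.4404]
Step 39: x=[7.4653] v=[-0.3934]
Step 40: x=[7.4481] v=[-0.3446]
Step 41: x=[7.4334] v=[-0.2942]
Step 42: x=[7.4213] v=[-0.2425]
Step 43: x=[7.4118] v=[-0.1897]
Step 44: x=[7.4050] v=[-0.1360]
Step 45: x=[7.4009] v=[-0.0817]
Step 46: x=[7.3996] v=[-0.0270]
Step 47: x=[7.4010] v=[0.0278]
First v>=0 after going negative at step 47, time=2.3500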